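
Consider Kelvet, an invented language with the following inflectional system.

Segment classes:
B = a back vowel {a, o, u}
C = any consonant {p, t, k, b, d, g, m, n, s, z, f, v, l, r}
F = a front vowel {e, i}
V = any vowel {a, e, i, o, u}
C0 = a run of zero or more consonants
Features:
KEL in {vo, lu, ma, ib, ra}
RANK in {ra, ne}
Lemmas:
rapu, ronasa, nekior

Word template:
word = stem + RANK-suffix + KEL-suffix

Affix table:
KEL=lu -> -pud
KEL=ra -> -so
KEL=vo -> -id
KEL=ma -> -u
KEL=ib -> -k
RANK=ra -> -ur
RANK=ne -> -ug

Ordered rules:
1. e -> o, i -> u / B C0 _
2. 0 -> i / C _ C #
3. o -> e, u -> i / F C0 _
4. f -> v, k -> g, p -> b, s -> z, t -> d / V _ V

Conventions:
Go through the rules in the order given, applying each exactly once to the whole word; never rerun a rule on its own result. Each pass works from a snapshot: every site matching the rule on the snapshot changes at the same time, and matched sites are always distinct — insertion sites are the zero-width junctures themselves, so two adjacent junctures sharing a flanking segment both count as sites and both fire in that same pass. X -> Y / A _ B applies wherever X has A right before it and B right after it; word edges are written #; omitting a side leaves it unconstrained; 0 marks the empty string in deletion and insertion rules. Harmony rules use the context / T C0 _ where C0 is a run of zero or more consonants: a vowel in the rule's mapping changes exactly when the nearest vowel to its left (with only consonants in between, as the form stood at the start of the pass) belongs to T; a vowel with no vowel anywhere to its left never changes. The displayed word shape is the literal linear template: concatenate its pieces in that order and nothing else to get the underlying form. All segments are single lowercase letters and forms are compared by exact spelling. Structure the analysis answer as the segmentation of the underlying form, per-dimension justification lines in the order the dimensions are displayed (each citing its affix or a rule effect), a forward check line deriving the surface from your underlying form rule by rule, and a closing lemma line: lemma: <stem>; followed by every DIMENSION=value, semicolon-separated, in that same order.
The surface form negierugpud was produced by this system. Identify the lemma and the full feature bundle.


underlying: nekior-ug-pud
KEL=lu - signalled by the affix -pud
RANK=ne - signalled by the affix -ug
check: nekiorugpud -> nekiorugpud -> nekiorugpud -> nekierugpud -> negierugpud
lemma: nekior; KEL=lu; RANK=ne


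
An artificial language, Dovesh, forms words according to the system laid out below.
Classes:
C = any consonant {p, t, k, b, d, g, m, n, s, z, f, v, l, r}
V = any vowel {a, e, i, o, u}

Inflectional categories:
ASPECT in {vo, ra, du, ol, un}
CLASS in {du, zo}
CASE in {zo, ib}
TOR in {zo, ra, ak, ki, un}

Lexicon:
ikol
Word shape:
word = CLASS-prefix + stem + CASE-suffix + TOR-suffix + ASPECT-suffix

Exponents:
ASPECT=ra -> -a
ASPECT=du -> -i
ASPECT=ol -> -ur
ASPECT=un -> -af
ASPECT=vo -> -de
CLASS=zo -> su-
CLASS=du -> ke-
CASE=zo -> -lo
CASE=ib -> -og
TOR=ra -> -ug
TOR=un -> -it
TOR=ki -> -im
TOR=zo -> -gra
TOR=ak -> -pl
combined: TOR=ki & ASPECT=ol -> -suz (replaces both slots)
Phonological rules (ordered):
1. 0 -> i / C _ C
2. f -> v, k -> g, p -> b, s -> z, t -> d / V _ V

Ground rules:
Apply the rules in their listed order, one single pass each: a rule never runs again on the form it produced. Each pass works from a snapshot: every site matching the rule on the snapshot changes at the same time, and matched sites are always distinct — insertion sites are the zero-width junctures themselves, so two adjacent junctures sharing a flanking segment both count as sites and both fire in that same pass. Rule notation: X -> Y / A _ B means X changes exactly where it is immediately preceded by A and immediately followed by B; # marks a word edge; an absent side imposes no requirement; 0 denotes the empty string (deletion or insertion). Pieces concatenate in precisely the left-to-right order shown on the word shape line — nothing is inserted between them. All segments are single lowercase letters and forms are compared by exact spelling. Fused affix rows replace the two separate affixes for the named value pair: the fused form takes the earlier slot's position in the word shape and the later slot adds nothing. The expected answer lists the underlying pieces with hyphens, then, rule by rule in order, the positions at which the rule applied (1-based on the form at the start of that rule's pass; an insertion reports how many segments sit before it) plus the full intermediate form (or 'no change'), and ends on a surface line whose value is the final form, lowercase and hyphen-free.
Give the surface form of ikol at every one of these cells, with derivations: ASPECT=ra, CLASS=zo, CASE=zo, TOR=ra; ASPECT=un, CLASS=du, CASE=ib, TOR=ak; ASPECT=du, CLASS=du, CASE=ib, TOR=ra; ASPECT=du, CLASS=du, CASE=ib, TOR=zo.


cell ASPECT=ra, CLASS=zo, CASE=zo, TOR=ra:
underlying: su-ikol-lo-ug-a
1. 0 -> i / C _ C: inserts after position(s) 6: suikolilouga
2. f -> v, k -> g, p -> b, s -> z, t -> d / V _ V: fires at position(s) 4: suigolilouga
surface: suigolilouga

cell ASPECT=un, CLASS=du, CASE=ib, TOR=ak:
underlying: ke-ikol-og-pl-af
1. 0 -> i / C _ C: inserts after position(s) 8, 9: keikologipilaf
2. f -> v, k -> g, p -> b, s -> z, t -> d / V _ V: fires at position(s) 4, 10: keigologibilaf
surface: keigologibilaf

cell ASPECT=du, CLASS=du, CASE=ib, TOR=ra:
underlying: ke-ikol-og-ug-i
1. 0 -> i / C _ C: no change
2. f -> v, k -> g, p -> b, s -> z, t -> d / V _ V: fires at position(s) 4: keigologugi
surface: keigologugi

cell ASPECT=du, CLASS=du, CASE=ib, TOR=zo:
underlying: ke-ikol-og-gra-i
1. 0 -> i / C _ C: inserts after position(s) 8, 9: keikologigirai
2. f -> v, k -> g, p -> b, s -> z, t -> d / V _ V: fires at position(s) 4: keigologigirai
surface: keigologigirai


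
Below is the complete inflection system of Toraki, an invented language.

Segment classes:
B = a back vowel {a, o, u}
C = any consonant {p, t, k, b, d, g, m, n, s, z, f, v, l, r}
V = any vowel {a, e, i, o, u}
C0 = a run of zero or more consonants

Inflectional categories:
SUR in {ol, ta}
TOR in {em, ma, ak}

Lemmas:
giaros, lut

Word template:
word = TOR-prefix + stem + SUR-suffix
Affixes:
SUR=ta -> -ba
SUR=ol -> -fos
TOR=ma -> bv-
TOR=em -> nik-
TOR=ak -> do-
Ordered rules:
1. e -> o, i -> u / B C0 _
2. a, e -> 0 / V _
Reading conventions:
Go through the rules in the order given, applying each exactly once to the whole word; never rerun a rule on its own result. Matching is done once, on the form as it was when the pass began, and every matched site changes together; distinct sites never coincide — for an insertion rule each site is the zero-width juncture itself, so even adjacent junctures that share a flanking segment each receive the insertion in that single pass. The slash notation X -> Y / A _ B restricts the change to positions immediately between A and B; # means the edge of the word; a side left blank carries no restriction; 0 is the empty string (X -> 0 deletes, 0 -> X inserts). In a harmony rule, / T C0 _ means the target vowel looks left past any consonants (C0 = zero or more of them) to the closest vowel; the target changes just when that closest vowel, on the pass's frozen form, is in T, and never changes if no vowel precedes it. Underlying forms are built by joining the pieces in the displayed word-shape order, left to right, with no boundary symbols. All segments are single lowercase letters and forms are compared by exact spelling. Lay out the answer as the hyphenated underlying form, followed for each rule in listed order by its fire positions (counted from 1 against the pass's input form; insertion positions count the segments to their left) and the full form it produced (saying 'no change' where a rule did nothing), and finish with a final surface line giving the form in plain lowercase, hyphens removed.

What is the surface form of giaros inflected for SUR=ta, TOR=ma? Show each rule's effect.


underlying: bv-giaros-ba
1. e -> o, i -> u / B C0 _: no change
2. a, e -> 0 / V _: fires at position(s) 5: bvgirosba
surface: bvgirosba


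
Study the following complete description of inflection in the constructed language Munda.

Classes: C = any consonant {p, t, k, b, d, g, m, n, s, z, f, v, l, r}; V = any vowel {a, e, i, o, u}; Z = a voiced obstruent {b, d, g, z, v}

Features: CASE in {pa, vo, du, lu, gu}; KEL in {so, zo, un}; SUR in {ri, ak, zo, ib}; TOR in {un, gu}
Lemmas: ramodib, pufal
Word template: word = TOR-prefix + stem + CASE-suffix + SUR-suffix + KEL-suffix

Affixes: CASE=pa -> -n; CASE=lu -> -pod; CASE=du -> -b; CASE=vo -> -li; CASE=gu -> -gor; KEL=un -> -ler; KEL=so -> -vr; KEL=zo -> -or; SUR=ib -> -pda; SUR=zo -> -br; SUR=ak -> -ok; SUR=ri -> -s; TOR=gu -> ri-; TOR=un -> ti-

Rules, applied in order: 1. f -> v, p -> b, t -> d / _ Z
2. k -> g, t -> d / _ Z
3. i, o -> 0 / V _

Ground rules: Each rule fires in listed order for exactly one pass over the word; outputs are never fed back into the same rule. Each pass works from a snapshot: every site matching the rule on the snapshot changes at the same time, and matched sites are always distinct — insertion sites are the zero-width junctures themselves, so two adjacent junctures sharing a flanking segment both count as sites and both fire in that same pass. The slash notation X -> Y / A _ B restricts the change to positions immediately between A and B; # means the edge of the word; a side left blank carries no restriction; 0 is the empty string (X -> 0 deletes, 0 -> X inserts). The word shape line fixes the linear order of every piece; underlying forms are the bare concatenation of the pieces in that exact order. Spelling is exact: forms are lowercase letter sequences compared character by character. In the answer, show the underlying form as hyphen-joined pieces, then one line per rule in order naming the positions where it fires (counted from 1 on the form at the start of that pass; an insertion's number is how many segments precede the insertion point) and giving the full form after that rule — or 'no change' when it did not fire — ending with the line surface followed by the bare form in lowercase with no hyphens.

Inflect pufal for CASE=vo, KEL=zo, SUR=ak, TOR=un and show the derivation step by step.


underlying: ti-pufal-li-ok-or
1. f -> v, p -> b, t -> d / _ Z: no change
2. k -> g, t -> d / _ Z: no change
3. i, o -> 0 / V _: fires at position(s) 10: tipufallikor
surface: tipufallikor


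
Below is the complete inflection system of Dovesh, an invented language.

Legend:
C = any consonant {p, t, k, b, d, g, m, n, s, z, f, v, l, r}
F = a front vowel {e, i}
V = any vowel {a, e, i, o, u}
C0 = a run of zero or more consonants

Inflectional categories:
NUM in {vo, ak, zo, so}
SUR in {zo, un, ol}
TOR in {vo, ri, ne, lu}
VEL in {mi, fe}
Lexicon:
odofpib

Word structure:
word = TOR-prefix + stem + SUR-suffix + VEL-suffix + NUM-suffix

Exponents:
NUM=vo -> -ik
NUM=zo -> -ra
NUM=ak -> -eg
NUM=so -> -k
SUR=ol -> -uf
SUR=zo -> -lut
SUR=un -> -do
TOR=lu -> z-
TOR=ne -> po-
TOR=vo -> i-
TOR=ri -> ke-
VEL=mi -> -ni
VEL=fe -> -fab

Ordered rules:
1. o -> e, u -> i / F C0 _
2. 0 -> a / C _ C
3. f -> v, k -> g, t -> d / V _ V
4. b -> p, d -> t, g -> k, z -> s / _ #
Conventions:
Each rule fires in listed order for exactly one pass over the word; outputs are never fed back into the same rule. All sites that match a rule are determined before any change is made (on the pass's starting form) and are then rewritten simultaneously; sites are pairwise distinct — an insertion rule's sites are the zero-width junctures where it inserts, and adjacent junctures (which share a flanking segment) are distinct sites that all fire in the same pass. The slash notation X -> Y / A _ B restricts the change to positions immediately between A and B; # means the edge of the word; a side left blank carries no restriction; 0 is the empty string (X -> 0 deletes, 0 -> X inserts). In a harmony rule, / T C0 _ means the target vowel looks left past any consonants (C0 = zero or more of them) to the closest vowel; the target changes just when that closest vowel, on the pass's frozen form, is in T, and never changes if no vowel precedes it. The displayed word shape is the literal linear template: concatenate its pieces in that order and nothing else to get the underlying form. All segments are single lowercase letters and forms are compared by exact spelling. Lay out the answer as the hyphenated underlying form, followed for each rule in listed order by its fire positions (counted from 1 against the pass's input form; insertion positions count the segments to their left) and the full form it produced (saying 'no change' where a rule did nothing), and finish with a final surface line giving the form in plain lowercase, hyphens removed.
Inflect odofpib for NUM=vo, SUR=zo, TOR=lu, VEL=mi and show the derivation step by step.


underlying: z-odofpib-lut-ni-ik
1. o -> e, u -> i / F C0 _: fires at position(s) 10: zodofpiblitniik
2. 0 -> a / C _ C: inserts after position(s) 5, 8, 11: zodofapibalitaniik
3. f -> v, k -> g, t -> d / V _ V: fires at position(s) 5, 13: zodovapibalidaniik
4. b -> p, d -> t, g -> k, z -> s / _ #: no change
surface: zodovapibalidaniik


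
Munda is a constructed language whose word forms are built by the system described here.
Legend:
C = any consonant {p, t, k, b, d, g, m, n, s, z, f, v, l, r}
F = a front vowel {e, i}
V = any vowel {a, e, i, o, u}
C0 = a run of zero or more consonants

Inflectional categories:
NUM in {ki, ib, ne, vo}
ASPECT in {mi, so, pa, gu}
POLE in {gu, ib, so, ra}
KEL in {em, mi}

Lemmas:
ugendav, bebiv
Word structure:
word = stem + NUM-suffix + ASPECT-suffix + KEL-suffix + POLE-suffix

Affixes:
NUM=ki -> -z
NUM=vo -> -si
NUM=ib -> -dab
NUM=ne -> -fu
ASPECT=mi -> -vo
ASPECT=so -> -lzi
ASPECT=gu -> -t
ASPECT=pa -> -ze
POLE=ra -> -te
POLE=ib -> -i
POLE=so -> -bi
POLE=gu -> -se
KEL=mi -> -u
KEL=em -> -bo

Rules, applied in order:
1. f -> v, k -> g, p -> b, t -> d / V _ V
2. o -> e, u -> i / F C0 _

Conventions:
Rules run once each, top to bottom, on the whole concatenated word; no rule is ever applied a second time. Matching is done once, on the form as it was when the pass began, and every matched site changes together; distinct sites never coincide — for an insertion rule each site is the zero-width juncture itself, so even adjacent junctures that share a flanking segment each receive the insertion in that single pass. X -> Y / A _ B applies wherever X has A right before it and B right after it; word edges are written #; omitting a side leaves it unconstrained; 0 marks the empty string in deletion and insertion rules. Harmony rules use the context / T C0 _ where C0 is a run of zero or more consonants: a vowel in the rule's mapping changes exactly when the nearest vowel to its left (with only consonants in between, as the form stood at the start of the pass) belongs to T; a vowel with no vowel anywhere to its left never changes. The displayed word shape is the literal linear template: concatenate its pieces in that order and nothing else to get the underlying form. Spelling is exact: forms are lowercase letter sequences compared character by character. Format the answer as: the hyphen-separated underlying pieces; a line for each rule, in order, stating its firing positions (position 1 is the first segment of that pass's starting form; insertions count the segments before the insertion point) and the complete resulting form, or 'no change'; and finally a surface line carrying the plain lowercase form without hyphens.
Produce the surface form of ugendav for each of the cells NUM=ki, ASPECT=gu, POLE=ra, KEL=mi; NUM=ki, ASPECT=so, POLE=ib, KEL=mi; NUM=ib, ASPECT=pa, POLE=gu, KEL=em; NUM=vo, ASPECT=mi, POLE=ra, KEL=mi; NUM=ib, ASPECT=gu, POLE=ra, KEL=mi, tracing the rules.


cell NUM=ki, ASPECT=gu, POLE=ra, KEL=mi:
underlying: ugendav-z-t-u-te
1. f -> v, k -> g, p -> b, t -> d / V _ V: fires at position(s) 11: ugendavztude
2. o -> e, u -> i / F C0 _: no change
surface: ugendavztude

cell NUM=ki, ASPECT=so, POLE=ib, KEL=mi:
underlying: ugendav-z-lzi-u-i
1. f -> v, k -> g, p -> b, t -> d / V _ V: no change
2. o -> e, u -> i / F C0 _: fires at position(s) 12: ugendavzlziii
surface: ugendavzlziii

cell NUM=ib, ASPECT=pa, POLE=gu, KEL=em:
underlying: ugendav-dab-ze-bo-se
1. f -> v, k -> g, p -> b, t -> d / V _ V: no change
2. o -> e, u -> i / F C0 _: fires at position(s) 14: ugendavdabzebese
surface: ugendavdabzebese

cell NUM=vo, ASPECT=mi, POLE=ra, KEL=mi:
underlying: ugendav-si-vo-u-te
1. f -> v, k -> g, p -> b, t -> d / V _ V: fires at position(s) 13: ugendavsivoude
2. o -> e, u -> i / F C0 _: fires at position(s) 11: ugendavsiveude
surface: ugendavsiveude

cell NUM=ib, ASPECT=gu, POLE=ra, KEL=mi:
underlying: ugendav-dab-t-u-te
1. f -> v, k -> g, p -> b, t -> d / V _ V: fires at position(s) 13: ugendavdabtude
2. o -> e, u -> i / F C0 _: no change
surface: ugendavdabtude


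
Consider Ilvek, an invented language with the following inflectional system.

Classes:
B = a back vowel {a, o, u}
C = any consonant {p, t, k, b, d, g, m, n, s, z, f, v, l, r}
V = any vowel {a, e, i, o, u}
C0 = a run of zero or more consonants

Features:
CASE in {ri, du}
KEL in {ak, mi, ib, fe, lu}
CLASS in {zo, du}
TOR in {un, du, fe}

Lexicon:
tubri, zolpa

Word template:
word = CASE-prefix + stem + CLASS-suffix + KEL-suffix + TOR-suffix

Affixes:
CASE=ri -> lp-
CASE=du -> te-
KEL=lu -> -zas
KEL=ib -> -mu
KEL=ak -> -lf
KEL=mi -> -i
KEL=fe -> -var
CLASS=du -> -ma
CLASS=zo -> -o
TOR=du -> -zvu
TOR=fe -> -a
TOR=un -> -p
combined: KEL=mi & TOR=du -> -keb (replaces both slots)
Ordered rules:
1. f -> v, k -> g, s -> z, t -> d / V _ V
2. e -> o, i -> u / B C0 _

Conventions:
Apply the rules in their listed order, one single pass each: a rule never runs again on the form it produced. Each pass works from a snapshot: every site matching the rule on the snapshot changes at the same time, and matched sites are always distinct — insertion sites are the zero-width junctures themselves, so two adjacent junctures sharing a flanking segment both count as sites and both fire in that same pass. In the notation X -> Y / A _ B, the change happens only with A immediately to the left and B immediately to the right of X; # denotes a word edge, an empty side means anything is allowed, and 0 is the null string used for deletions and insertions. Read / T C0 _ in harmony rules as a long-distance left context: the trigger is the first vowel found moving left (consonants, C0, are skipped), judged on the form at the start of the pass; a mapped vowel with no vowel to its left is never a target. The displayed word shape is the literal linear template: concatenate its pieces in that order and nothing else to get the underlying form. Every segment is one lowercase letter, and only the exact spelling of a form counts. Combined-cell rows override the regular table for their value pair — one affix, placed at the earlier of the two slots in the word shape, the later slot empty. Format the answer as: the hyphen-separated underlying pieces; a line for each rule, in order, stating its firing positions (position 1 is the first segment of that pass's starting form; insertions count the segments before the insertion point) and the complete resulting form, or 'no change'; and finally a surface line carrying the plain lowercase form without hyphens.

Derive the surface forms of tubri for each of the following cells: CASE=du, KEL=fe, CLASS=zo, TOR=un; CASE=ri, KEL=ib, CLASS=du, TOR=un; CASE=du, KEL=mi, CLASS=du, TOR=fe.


cell CASE=du, KEL=fe, CLASS=zo, TOR=un:
underlying: te-tubri-o-var-p
1. f -> v, k -> g, s -> z, t -> d / V _ V: fires at position(s) 3: tedubriovarp
2. e -> o, i -> u / B C0 _: fires at position(s) 7: tedubruovarp
surface: tedubruovarp

cell CASE=ri, KEL=ib, CLASS=du, TOR=un:
underlying: lp-tubri-ma-mu-p
1. f -> v, k -> g, s -> z, t -> d / V _ V: no change
2. e -> o, i -> u / B C0 _: fires at position(s) 7: lptubrumamup
surface: lptubrumamup

cell CASE=du, KEL=mi, CLASS=du, TOR=fe:
underlying: te-tubri-ma-i-a
1. f -> v, k -> g, s -> z, t -> d / V _ V: fires at position(s) 3: tedubrimaia
2. e -> o, i -> u / B C0 _: fires at position(s) 7, 10: tedubrumaua
surface: tedubrumaua


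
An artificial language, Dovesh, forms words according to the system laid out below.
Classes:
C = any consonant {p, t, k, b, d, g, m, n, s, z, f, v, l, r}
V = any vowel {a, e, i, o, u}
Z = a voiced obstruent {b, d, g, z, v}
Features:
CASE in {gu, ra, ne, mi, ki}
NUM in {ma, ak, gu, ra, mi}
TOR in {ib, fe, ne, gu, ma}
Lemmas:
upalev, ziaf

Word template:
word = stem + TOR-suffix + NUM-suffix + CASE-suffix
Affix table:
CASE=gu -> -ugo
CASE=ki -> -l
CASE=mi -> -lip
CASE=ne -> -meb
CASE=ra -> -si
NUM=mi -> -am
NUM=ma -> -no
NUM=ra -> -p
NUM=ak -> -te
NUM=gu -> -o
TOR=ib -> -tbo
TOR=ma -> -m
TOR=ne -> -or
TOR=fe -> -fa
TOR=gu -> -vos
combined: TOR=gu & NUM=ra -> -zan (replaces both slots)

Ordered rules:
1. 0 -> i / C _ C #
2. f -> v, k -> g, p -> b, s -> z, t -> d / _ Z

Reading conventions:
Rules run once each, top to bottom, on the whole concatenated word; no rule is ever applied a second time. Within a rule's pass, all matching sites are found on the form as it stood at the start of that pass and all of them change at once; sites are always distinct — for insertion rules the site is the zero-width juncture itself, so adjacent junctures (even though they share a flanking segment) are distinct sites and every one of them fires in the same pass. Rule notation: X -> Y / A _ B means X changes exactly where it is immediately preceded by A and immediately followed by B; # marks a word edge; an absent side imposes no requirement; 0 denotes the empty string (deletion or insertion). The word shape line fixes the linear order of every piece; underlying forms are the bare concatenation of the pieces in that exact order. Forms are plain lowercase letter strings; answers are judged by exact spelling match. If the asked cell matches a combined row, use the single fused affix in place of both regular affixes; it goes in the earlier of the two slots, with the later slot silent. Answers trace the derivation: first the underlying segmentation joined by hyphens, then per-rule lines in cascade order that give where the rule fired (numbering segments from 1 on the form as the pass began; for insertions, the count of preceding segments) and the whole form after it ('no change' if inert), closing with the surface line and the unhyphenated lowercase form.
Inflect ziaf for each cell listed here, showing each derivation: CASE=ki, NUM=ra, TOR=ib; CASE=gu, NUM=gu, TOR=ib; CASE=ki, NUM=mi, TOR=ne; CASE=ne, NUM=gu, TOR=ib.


cell CASE=ki, NUM=ra, TOR=ib:
underlying: ziaf-tbo-p-l
1. 0 -> i / C _ C #: inserts after position(s) 8: ziaftbopil
2. f -> v, k -> g, p -> b, s -> z, t -> d / _ Z: fires at position(s) 5: ziafdbopil
surface: ziafdbopil

cell CASE=gu, NUM=gu, TOR=ib:
underlying: ziaf-tbo-o-ugo
1. 0 -> i / C _ C #: no change
2. f -> v, k -> g, p -> b, s -> z, t -> d / _ Z: fires at position(s) 5: ziafdboougo
surface: ziafdboougo

cell CASE=ki, NUM=mi, TOR=ne:
underlying: ziaf-or-am-l
1. 0 -> i / C _ C #: inserts after position(s) 8: ziaforamil
2. f -> v, k -> g, p -> b, s -> z, t -> d / _ Z: no change
surface: ziaforamil

cell CASE=ne, NUM=gu, TOR=ib:
underlying: ziaf-tbo-o-meb
1. 0 -> i / C _ C #: no change
2. f -> v, k -> g, p -> b, s -> z, t -> d / _ Z: fires at position(s) 5: ziafdboomeb
surface: ziafdboomeb


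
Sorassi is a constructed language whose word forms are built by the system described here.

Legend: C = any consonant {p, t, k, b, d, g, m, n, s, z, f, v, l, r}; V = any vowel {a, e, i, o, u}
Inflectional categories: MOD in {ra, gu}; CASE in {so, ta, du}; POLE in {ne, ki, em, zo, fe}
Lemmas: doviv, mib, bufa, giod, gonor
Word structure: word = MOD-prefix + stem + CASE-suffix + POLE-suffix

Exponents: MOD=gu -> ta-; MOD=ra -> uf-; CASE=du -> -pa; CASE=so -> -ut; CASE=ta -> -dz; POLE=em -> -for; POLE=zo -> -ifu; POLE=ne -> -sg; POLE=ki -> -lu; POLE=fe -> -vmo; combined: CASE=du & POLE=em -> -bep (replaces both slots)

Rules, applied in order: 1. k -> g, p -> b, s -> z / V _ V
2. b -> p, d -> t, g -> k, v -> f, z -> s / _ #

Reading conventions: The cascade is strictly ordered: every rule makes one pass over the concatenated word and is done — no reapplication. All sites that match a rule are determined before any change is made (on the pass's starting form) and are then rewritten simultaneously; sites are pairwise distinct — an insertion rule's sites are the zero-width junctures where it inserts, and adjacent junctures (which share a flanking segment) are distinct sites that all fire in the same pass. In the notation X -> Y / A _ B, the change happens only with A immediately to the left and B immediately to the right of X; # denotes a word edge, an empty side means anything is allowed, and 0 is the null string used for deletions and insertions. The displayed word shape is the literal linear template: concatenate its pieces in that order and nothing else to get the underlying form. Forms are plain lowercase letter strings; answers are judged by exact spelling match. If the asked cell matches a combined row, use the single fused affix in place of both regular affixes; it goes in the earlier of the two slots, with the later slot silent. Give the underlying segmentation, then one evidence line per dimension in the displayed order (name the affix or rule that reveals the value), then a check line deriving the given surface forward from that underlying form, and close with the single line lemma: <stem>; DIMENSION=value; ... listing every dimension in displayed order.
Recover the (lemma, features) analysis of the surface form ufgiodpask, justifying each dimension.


underlying: uf-giod-pa-sg
MOD=ra - signalled by the affix uf-
CASE=du - signalled by the affix -pa
POLE=ne - signalled by the affix -sg
check: ufgiodpasg -> ufgiodpasg -> ufgiodpask
lemma: giod; MOD=ra; CASE=du; POLE=ne


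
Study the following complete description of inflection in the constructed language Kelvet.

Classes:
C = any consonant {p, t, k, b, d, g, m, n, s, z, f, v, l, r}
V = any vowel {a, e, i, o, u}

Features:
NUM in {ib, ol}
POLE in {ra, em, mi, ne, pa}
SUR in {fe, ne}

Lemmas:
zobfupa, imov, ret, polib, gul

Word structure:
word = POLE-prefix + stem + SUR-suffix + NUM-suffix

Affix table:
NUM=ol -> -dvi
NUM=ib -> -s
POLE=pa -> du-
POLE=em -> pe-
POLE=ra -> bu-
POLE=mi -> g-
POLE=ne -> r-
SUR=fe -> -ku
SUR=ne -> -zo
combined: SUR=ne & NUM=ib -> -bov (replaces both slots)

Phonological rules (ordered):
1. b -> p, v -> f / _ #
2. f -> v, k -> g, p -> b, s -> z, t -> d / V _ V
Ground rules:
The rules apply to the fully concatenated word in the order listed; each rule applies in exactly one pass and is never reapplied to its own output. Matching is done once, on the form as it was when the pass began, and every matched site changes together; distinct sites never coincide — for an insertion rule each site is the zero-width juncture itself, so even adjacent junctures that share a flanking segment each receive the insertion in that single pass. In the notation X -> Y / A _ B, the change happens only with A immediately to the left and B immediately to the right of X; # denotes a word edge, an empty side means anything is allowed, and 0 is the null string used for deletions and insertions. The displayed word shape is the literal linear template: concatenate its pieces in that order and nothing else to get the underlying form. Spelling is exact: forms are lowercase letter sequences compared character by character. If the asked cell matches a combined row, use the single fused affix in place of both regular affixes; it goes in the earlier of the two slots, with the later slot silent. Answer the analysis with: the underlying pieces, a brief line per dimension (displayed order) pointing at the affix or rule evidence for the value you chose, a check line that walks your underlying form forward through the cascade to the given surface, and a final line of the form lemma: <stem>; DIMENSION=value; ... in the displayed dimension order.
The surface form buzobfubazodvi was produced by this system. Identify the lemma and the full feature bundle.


underlying: bu-zobfupa-zo-dvi
NUM=ol - signalled by the affix -dvi
POLE=ra - signalled by the affix bu-
SUR=ne - signalled by the affix -zo
check: buzobfupazodvi -> buzobfupazodvi -> buzobfubazodvi
lemma: zobfupa; NUM=ol; POLE=ra; SUR=ne


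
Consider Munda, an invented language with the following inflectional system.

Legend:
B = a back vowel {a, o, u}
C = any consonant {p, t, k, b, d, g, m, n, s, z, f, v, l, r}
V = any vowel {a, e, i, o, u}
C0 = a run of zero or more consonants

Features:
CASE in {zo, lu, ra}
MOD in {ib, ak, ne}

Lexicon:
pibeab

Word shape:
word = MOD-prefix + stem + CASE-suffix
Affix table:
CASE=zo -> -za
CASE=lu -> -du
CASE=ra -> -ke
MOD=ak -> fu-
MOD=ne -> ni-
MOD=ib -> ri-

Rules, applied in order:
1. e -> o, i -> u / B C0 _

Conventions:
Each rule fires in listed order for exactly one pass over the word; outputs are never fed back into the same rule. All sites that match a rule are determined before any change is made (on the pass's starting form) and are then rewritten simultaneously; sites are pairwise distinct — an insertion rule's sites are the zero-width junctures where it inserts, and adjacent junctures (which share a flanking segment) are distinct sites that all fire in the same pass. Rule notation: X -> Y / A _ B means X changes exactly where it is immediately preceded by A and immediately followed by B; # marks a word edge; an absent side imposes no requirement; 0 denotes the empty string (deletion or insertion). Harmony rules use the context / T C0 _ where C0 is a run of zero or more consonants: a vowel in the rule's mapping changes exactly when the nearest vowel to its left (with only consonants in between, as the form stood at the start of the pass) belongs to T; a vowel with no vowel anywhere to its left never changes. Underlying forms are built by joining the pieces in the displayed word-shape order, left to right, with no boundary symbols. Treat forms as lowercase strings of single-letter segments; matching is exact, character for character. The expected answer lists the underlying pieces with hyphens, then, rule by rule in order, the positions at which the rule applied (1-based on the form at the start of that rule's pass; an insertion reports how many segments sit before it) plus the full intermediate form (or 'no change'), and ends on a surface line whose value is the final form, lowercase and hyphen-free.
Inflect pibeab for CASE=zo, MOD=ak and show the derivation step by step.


underlying: fu-pibeab-za
1. e -> o, i -> u / B C0 _: fires at position(s) 4: fupubeabza
surface: fupubeabza


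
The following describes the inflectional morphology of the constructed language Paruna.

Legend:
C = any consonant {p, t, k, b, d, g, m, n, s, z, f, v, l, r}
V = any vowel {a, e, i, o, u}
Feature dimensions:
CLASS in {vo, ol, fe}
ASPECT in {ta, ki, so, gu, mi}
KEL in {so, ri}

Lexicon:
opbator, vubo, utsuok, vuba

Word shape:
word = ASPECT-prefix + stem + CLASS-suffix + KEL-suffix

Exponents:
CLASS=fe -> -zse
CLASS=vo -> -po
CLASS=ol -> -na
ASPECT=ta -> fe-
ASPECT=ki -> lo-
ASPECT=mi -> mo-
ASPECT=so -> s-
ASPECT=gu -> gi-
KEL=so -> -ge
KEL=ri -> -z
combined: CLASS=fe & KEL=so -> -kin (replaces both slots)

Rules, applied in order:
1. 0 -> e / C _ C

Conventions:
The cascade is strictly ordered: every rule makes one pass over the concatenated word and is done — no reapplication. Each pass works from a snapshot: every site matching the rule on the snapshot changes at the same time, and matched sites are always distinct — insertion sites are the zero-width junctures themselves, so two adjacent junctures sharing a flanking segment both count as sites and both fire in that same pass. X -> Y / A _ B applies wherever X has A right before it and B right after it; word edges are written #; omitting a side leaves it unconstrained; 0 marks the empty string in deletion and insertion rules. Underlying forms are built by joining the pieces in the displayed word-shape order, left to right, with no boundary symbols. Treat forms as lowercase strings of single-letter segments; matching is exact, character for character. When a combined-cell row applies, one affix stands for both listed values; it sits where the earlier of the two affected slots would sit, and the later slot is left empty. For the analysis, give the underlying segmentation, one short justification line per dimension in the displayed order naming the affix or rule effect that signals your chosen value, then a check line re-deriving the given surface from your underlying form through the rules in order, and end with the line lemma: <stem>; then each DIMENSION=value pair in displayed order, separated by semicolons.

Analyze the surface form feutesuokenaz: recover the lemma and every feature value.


underlying: fe-utsuok-na-z
CLASS=ol - signalled by the affix -na
ASPECT=ta - signalled by the affix fe-
KEL=ri - signalled by the affix -z
check: feutsuoknaz -> feutesuokenaz
lemma: utsuok; CLASS=ol; ASPECT=ta; KEL=ri


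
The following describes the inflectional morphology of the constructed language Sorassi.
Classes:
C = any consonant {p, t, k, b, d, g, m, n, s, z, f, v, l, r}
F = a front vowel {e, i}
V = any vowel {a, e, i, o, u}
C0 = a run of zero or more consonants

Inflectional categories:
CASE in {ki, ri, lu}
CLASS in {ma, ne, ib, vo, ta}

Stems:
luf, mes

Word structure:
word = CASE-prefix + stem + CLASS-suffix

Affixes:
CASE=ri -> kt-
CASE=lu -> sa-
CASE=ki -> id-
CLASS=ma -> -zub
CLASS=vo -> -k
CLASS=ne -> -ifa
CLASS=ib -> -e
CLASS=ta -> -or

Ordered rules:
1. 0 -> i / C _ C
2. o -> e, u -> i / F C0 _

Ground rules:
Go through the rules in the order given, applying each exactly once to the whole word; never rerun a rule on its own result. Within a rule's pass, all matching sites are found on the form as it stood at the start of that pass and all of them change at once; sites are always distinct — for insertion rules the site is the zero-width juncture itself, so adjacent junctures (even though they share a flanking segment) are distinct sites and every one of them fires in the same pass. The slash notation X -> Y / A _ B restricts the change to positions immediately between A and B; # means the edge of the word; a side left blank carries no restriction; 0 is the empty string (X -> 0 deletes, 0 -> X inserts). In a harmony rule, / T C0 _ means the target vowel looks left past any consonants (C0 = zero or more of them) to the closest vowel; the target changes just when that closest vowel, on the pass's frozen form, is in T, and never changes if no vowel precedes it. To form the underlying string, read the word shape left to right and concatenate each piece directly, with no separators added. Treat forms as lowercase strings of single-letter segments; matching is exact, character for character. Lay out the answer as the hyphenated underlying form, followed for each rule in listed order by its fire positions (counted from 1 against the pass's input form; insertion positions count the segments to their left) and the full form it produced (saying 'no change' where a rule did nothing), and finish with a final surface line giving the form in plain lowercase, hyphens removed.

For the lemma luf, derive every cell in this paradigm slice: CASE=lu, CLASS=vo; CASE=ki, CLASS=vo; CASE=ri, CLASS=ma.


cell CASE=lu, CLASS=vo:
underlying: sa-luf-k
1. 0 -> i / C _ C: inserts after position(s) 5: salufik
2. o -> e, u -> i / F C0 _: no change
surface: salufik

cell CASE=ki, CLASS=vo:
underlying: id-luf-k
1. 0 -> i / C _ C: inserts after position(s) 2, 5: idilufik
2. o -> e, u -> i / F C0 _: fires at position(s) 5: idilifik
surface: idilifik

cell CASE=ri, CLASS=ma:
underlying: kt-luf-zub
1. 0 -> i / C _ C: inserts after position(s) 1, 2, 5: kitilufizub
2. o -> e, u -> i / F C0 _: fires at position(s) 6, 10: kitilifizib
surface: kitilifizib


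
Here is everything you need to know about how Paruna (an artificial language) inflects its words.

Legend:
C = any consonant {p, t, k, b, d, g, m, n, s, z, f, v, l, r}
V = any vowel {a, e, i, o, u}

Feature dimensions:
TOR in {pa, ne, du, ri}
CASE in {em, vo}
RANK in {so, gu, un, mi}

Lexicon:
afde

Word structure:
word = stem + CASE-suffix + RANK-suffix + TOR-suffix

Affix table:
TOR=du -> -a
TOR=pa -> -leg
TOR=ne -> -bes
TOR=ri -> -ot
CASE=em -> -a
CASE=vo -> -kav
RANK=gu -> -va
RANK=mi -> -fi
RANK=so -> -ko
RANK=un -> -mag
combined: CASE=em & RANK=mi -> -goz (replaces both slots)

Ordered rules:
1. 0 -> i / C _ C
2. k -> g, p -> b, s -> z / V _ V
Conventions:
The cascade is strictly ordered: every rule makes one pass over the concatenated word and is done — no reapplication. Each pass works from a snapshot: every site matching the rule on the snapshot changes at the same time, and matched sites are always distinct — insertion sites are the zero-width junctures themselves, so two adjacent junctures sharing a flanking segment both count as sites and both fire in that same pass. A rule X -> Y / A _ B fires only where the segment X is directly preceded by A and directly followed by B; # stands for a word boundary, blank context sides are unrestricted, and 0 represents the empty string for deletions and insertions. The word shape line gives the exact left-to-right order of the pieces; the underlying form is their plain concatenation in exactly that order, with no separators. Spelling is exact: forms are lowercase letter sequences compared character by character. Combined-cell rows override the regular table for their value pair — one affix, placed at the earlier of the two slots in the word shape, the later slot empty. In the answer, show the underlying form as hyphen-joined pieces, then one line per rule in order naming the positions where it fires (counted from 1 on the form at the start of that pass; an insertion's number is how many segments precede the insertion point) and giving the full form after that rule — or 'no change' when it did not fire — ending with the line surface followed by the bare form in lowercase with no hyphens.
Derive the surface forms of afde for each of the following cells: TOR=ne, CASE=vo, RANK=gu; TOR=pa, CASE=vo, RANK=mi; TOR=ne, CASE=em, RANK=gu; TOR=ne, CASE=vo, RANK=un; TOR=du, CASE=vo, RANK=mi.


cell TOR=ne, CASE=vo, RANK=gu:
underlying: afde-kav-va-bes
1. 0 -> i / C _ C: inserts after position(s) 2, 7: afidekavivabes
2. k -> g, p -> b, s -> z / V _ V: fires at position(s) 6: afidegavivabes
surface: afidegavivabes

cell TOR=pa, CASE=vo, RANK=mi:
underlying: afde-kav-fi-leg
1. 0 -> i / C _ C: inserts after position(s) 2, 7: afidekavifileg
2. k -> g, p -> b, s -> z / V _ V: fires at position(s) 6: afidegavifileg
surface: afidegavifileg

cell TOR=ne, CASE=em, RANK=gu:
underlying: afde-a-va-bes
1. 0 -> i / C _ C: inserts after position(s) 2: afideavabes
2. k -> g, p -> b, s -> z / V _ V: no change
surface: afideavabes

cell TOR=ne, CASE=vo, RANK=un:
underlying: afde-kav-mag-bes
1. 0 -> i / C _ C: inserts after position(s) 2, 7, 10: afidekavimagibes
2. k -> g, p -> b, s -> z / V _ V: fires at position(s) 6: afidegavimagibes
surface: afidegavimagibes

cell TOR=du, CASE=vo, RANK=mi:
underlying: afde-kav-fi-a
1. 0 -> i / C _ C: inserts after position(s) 2, 7: afidekavifia
2. k -> g, p -> b, s -> z / V _ V: fires at position(s) 6: afidegavifia
surface: afidegavifia


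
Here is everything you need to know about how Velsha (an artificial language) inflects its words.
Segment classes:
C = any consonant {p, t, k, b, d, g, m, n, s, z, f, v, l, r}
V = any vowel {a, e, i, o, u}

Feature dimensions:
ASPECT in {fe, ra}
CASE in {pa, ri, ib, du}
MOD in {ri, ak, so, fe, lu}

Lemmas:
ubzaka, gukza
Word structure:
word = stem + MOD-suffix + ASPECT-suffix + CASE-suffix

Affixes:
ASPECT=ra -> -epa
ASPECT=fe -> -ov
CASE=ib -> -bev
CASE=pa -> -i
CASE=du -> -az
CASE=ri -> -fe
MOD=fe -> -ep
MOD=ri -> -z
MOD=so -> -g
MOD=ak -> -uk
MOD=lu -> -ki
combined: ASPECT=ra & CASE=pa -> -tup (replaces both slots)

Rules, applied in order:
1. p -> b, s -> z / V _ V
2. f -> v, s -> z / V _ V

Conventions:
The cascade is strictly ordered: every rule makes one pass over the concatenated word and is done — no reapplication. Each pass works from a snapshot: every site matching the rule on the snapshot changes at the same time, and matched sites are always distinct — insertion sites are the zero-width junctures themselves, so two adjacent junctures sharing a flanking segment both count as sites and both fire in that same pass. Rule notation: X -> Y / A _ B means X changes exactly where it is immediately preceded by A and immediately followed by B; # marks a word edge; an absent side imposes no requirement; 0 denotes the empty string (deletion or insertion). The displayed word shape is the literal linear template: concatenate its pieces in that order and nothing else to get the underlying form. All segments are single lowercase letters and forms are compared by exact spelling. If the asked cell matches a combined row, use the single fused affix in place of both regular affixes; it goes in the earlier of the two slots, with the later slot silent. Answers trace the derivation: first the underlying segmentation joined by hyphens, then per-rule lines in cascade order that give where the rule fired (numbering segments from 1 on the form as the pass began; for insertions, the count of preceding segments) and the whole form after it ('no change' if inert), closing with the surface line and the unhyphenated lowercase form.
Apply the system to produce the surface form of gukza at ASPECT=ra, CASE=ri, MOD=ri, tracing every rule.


underlying: gukza-z-epa-fe
1. p -> b, s -> z / V _ V: fires at position(s) 8: gukzazebafe
2. f -> v, s -> z / V _ V: fires at position(s) 10: gukzazebave
surface: gukzazebave
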